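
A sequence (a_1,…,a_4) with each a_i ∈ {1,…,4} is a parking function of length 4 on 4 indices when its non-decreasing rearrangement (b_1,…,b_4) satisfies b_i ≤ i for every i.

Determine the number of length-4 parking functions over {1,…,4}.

#PF = (4−4+1)·(4+1)^(4−1) = 1 · 125 = 125 [KW]
Example (1,3,1,3) → sorted (1,1,3,3): b_i ≤ i ∀i, a PF.

125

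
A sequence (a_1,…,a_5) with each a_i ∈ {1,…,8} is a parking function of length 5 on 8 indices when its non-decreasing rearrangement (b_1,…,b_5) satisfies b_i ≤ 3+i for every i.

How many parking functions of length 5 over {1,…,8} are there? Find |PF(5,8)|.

#PF = (9−5)·9^(5−1) = 4×6561 = 26244 (Konheim–Weiss)
E.g. (7,2,5,5,6) → sorted (2,5,5,6,7): b_i ≤ 3+i ∀i, a PF.

26244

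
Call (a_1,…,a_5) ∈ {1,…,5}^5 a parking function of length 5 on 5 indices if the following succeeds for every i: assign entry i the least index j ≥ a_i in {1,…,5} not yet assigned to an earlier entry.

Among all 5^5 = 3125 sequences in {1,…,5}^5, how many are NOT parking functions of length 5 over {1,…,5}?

1829

Count = 1·6^4 = 1 · 1296 = 1296 (Konheim–Weiss)
E.g. (5,3,4,3,1) → sorted (1,3,3,4,5): b_2=3>2, not a PF.
Total 3125; non-PF = 3125−1296 = 1829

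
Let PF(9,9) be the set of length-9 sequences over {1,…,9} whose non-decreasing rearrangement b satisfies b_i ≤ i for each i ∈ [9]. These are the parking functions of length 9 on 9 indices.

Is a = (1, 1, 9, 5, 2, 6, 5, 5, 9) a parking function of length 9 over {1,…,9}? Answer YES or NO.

NO

Rearranged: b = (1, 1, 2, 5, 5, 5, 6, 9, 9).
  b_1=1 ≤ 1
  b_2=1 ≤ 2
  b_3=2 ≤ 3
  b_4=5 > 4
  fails at i=4 ⇒ NO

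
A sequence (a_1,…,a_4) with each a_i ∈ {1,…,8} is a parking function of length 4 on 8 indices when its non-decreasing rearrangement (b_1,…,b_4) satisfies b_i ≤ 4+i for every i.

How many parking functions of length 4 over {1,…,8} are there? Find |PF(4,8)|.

3645

Count = (8−4+1)·(8+1)^(4−1) = 5·729 = 3645 [KW]
E.g. (5,3,4,3) → sorted (3,3,4,5): b_i ≤ 4+i ∀i, a PF.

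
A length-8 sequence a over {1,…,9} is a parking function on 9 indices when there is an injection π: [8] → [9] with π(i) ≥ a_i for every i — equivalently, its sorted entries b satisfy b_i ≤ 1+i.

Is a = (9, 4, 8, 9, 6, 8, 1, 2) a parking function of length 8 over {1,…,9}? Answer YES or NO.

Rearranged: b = (1, 2, 4, 6, 8, 8, 9, 9).
  b_1=1 ≤ 2
  b_2=2 ≤ 3
  b_3=4 ≤ 4
  b_4=6 > 5
  fails at i=4 ⇒ NO

NO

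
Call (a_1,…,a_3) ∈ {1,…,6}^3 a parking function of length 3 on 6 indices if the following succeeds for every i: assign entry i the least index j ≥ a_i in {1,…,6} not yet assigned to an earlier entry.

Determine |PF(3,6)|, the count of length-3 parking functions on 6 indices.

196

|PF| = (7−3)·7^(3−1) = 4×49 = 196
One tuple (5,1,1) → sorted (1,1,5): b_i ≤ 3+i ∀i, a PF.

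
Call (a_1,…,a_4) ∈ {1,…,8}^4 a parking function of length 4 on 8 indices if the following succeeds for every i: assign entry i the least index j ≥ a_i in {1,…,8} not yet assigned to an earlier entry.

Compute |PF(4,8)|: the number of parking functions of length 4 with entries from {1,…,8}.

Count = (8+1−4)·(8+1)^{4−1} = 5·729 = 3645 [KW]
E.g. (6,3,2,5) → sorted (2,3,5,6): b_i ≤ 4+i ∀i, a PF.

3645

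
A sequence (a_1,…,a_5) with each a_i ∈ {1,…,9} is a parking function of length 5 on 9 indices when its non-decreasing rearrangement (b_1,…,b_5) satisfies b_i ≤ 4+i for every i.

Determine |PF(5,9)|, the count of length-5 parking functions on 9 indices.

50000

#PF = (9+1−5)·(9+1)^{5−1} = 5·10000 = 50000 (Konheim–Weiss)
One tuple (8,7,2,9,3) → sorted (2,3,7,8,9): b_i ≤ 4+i ∀i, a PF.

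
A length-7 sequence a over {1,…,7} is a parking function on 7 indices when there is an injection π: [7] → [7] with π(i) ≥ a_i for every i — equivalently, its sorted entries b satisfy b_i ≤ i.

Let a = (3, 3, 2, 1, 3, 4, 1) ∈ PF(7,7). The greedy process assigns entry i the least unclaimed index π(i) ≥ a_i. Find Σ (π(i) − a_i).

11

Σπ = 28 ({1..7} each once); Σa = 3+3+2+1+3+4+1 = 17; disp = 28−17 = 11.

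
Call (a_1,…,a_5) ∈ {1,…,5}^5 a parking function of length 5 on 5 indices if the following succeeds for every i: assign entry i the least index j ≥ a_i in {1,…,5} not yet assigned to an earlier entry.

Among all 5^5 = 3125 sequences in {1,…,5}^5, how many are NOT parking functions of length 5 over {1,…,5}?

1829

#PF = 1·6^4 = 1·1296 = 1296 [KW]
E.g. (4,1,5,5,5) → sorted (1,4,5,5,5): b_2=4>2, not a PF.
So 3125 − 1296 = 1829 fail.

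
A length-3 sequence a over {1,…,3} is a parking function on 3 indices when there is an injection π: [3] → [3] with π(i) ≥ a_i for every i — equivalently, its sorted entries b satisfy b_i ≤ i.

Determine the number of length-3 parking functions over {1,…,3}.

Count = 1·4^2 = 1·16 = 16
Example (1,1,3) → sorted (1,1,3): b_i ≤ i ∀i, a PF.

16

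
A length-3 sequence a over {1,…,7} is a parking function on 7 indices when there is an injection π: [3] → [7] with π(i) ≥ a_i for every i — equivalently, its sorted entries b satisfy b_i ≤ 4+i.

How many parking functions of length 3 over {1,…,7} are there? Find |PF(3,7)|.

320

|PF| = (7+1−3)·(7+1)^{3−1} = 5×64 = 320 [KW]
E.g. (3,3,7) → sorted (3,3,7): b_i ≤ 4+i ∀i, a PF.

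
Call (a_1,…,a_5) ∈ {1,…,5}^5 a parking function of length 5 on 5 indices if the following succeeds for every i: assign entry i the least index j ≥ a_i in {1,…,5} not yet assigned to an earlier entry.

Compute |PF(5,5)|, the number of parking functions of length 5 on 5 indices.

|PF(5,5)| = (6−5)·6^(5−1) = 1×1296 = 1296 (Pollak)
E.g. (4,1,2,5,2) → sorted (1,2,2,4,5): b_i ≤ i ∀i, a PF.

1296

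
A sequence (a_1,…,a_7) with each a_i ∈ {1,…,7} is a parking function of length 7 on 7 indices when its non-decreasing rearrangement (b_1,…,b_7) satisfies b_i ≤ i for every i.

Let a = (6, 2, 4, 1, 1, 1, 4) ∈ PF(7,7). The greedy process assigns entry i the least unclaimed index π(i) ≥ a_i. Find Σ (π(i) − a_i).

Σπ = 28 ({1..7} each once); Σa = 6+2+4+1+1+1+4 = 19; disp = 28−19 = 9.

9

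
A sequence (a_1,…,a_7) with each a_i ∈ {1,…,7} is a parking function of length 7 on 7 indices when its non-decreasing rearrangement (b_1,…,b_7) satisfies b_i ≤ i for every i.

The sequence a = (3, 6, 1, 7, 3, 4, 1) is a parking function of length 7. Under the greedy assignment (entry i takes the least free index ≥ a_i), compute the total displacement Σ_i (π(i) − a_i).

3

Σπ(i) = 1+…+7 = 28; Σa = 3+6+1+7+3+4+1 = 25; disp = 28−25 = 3.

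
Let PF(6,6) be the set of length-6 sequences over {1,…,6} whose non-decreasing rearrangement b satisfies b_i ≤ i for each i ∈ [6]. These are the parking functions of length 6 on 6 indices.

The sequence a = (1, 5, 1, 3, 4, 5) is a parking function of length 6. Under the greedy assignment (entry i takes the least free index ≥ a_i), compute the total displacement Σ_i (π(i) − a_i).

2

Σπ = 6·7/2 = 21 (π permutes [6]); Σa = 1+5+1+3+4+5 = 19; disp = 21−19 = 2.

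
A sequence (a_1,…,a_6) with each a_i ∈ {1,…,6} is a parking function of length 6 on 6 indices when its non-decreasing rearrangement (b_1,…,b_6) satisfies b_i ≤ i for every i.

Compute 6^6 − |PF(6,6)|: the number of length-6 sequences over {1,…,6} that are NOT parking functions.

29849

#PF = (6−6+1)·(6+1)^(6−1) = 1·16807 = 16807 (Pollak)
Example (5,6,2,4,4,4) → sorted (2,4,4,4,5,6): b_1=2>1, not a PF.
So 46656 − 16807 = 29849 fail.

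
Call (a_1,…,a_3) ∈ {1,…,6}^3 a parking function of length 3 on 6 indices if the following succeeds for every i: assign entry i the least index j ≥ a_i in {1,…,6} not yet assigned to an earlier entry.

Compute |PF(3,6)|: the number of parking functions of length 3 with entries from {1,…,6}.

196

|PF| = (6+1−3)·(6+1)^{3−1} = 4×49 = 196 (Konheim–Weiss)
E.g. (3,5,6) → sorted (3,5,6): b_i ≤ 3+i ∀i, a PF.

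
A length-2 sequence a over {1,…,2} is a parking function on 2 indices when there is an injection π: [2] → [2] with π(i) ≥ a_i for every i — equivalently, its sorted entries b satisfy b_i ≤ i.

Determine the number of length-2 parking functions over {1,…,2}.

|PF(2,2)| = 1·3^1 = 1×3 = 3
Example (1,1) → sorted (1,1): b_i ≤ i ∀i, a PF.

3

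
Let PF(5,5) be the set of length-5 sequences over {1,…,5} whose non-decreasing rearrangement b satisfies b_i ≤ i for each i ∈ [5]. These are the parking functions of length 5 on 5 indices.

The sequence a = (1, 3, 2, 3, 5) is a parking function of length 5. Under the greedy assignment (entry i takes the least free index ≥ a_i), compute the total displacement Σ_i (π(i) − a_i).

1

Σπ = 5·6/2 = 15 (π permutes [5]); Σa = 1+3+2+3+5 = 14; disp = 15−14 = 1.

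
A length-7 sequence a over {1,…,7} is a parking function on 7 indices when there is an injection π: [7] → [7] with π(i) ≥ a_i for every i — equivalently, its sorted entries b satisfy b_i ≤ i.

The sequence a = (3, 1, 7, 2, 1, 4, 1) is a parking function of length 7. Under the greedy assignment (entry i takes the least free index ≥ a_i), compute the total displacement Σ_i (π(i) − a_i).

Σπ = 28 ({1..7} each once); Σa = 3+1+7+2+1+4+1 = 19; disp = 28−19 = 9.

9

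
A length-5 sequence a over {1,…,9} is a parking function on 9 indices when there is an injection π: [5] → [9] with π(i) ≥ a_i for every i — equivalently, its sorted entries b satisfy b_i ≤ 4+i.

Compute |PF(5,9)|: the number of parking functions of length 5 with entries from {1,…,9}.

50000

|PF| = (9+1−5)·(9+1)^{5−1} = 5·10000 = 50000
Check (7,5,6,6,8) → sorted (5,6,6,7,8): b_i ≤ 4+i ∀i, a PF.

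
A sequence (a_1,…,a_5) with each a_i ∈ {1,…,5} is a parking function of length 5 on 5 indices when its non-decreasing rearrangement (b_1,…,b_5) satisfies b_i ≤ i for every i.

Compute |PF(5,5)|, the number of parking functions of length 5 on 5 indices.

1296

|PF(5,5)| = (6−5)·6^(5−1) = 1·1296 = 1296 (Konheim–Weiss)
E.g. (5,2,1,2,3) → sorted (1,2,2,3,5): b_i ≤ i ∀i, a PF.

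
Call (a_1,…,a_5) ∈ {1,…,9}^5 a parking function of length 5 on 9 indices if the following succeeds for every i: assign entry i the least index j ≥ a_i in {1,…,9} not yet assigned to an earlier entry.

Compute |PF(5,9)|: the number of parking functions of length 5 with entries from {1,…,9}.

50000

|PF(5,9)| = (10−5)·10^(5−1) = 5×10000 = 50000 (Konheim–Weiss)
Check (1,4,4,4,3) → sorted (1,3,4,4,4): b_i ≤ 4+i ∀i, a PF.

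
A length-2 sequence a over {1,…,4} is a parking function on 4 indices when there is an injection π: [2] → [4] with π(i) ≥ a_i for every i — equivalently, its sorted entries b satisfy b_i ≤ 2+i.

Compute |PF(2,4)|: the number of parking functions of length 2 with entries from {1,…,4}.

15

Count = (4−2+1)·(4+1)^(2−1) = 3 · 5 = 15 (Pollak)
One tuple (1,3) → sorted (1,3): b_i ≤ 2+i ∀i, a PF.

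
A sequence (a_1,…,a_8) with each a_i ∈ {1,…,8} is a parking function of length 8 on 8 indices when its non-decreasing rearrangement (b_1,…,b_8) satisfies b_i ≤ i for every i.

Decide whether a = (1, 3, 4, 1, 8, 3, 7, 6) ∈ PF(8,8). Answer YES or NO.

Order a: b = (1, 1, 3, 3, 4, 6, 7, 8).
  b_1=1 ≤ 1
  b_2=1 ≤ 2
  b_3=3 ≤ 3
  b_4=3 ≤ 4
  b_5=4 ≤ 5
  b_6=6 ≤ 6
  b_7=7 ≤ 7
  b_8=8 ≤ 8
All bounds hold ⇒ YES

YES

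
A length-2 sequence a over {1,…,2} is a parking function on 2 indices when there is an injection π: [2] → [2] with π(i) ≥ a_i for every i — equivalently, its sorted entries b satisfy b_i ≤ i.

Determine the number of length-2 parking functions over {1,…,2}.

|PF(2,2)| = (2−2+1)·(2+1)^(2−1) = 1×3 = 3 (Pollak)
E.g. (1,1) → sorted (1,1): b_i ≤ i ∀i, a PF.

3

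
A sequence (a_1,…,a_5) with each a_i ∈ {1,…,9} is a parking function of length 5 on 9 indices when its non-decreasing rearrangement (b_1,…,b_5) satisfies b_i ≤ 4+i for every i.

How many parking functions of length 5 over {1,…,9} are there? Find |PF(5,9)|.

Count = (9−5+1)·(9+1)^(5−1) = 5·10000 = 50000
E.g. (6,6,3,1,6) → sorted (1,3,6,6,6): b_i ≤ 4+i ∀i, a PF.

50000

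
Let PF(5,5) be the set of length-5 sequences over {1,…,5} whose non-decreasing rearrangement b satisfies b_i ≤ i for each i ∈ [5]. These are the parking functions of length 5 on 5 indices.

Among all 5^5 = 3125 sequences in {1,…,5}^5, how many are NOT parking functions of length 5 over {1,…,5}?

#PF = (5+1−5)·(5+1)^{5−1} = 1 · 1296 = 1296 [KW]
Check (4,4,4,3,4) → sorted (3,4,4,4,4): b_1=3>1, not a PF.
So 3125 − 1296 = 1829 fail.

1829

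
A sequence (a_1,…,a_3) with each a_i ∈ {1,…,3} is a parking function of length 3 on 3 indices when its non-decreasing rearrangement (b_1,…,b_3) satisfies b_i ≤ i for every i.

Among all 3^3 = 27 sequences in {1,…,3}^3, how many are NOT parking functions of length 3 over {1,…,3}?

|PF| = 1·4^2 = 1×16 = 16 (Pollak)
One tuple (3,3,3) → sorted (3,3,3): b_1=3>1, not a PF.
Total 27; non-PF = 27−16 = 11

11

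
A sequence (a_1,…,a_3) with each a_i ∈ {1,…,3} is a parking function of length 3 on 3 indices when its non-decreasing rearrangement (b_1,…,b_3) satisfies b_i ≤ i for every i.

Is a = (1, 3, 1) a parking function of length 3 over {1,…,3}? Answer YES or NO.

YES

Order a: b = (1, 1, 3).
  b_1=1 ≤ 1
  b_2=1 ≤ 2
  b_3=3 ≤ 3
All bounds hold ⇒ YES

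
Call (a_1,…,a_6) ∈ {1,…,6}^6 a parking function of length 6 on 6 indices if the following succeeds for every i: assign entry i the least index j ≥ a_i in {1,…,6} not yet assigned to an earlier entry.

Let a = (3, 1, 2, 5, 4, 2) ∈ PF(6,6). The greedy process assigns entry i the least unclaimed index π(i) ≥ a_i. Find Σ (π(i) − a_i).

4

Σπ(i) = 1+…+6 = 21; Σa = 3+1+2+5+4+2 = 17; disp = 21−17 = 4.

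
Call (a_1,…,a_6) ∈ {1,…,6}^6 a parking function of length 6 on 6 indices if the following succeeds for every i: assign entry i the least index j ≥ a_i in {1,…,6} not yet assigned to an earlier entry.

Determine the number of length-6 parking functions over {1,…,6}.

16807

Count = (6+1−6)·(6+1)^{6−1} = 1 · 16807 = 16807
Example (1,5,5,3,2,1) → sorted (1,1,2,3,5,5): b_i ≤ i ∀i, a PF.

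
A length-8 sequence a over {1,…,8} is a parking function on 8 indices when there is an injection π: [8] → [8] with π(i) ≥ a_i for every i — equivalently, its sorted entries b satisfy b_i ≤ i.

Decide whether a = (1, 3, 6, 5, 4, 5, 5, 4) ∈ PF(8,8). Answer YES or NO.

NO

Rearranged: b = (1, 3, 4, 4, 5, 5, 5, 6).
  b_1=1 ≤ 1
  b_2=3 > 2
  fails at i=2 ⇒ NO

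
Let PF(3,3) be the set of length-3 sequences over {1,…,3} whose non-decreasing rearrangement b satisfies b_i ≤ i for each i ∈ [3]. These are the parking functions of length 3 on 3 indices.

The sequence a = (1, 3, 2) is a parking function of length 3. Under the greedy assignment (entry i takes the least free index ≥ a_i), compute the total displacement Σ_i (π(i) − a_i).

Σπ = 6 ({1..3} each once); Σa = 1+3+2 = 6; disp = 6−6 = 0.

0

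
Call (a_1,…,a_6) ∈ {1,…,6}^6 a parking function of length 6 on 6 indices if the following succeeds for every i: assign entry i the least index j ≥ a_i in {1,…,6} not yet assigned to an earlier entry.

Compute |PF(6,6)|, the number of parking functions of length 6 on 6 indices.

#PF = 1·7^5 = 1×16807 = 16807 (Konheim–Weiss)
One tuple (4,1,5,2,1,5) → sorted (1,1,2,4,5,5): b_i ≤ i ∀i, a PF.

16807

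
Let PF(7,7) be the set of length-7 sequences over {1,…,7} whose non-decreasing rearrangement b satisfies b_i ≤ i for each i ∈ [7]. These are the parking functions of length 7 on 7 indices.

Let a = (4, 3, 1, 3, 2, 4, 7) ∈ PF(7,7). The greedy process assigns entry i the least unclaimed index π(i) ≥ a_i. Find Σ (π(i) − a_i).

4

Σπ(i) = 1+…+7 = 28; Σa = 4+3+1+3+2+4+7 = 24; disp = 28−24 = 4.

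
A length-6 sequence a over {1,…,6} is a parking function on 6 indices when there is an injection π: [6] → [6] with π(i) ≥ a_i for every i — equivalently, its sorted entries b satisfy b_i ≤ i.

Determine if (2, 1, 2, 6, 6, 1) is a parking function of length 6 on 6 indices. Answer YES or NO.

Sorted: b = (1, 1, 2, 2, 6, 6).
  b_1=1 ≤ 1
  b_2=1 ≤ 2
  b_3=2 ≤ 3
  b_4=2 ≤ 4
  b_5=6 > 5
  fails at i=5 ⇒ NO

NO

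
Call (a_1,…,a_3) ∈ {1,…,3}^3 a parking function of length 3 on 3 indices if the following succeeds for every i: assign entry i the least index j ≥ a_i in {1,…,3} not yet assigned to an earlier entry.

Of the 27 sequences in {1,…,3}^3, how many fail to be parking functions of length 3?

11

|PF(3,3)| = (4−3)·4^(3−1) = 1·16 = 16
Example (3,3,3) → sorted (3,3,3): b_1=3>1, not a PF.
Total 27; non-PF = 27−16 = 11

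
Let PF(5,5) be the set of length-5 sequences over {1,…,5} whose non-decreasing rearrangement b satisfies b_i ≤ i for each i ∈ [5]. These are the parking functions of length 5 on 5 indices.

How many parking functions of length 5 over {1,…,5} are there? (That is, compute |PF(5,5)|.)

|PF(5,5)| = (6−5)·6^(5−1) = 1 · 1296 = 1296
Check (5,1,3,2,4) → sorted (1,2,3,4,5): b_i ≤ i ∀i, a PF.

1296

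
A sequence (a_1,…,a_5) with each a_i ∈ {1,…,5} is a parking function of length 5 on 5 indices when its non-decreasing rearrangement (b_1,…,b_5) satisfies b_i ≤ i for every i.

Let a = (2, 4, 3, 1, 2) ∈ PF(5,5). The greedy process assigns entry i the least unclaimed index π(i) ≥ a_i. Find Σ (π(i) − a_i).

Σπ(i) = 1+…+5 = 15; Σa = 2+4+3+1+2 = 12; disp = 15−12 = 3.

3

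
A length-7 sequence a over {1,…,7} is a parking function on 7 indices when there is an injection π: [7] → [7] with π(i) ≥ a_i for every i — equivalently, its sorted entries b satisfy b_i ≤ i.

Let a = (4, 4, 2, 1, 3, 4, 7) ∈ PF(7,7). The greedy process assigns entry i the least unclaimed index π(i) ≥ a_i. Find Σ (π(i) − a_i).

Σπ(i) = 1+…+7 = 28; Σa = 4+4+2+1+3+4+7 = 25; disp = 28−25 = 3.

3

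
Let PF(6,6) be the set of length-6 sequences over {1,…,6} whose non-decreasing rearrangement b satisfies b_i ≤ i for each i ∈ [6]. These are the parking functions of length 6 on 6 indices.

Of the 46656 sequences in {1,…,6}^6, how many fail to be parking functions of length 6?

|PF(6,6)| = 1·7^5 = 1 · 16807 = 16807 (Konheim–Weiss)
Example (3,6,3,5,4,3) → sorted (3,3,3,4,5,6): b_1=3>1, not a PF.
So 46656 − 16807 = 29849 fail.

29849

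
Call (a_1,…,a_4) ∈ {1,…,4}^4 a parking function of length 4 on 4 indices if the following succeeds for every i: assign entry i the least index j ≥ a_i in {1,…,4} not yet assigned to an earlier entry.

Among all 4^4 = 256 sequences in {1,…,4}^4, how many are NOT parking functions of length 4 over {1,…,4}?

131

#PF = 1·5^3 = 1·125 = 125
Check (3,3,3,4) → sorted (3,3,3,4): b_1=3>1, not a PF.
4^4 − 125 = 256 − 125 = 131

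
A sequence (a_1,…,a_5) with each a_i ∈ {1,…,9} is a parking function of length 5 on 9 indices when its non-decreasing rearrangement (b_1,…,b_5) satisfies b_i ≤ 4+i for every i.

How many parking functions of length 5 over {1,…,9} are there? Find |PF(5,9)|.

50000

#PF = (10−5)·10^(5−1) = 5·10000 = 50000
One tuple (6,3,8,5,7) → sorted (3,5,6,7,8): b_i ≤ 4+i ∀i, a PF.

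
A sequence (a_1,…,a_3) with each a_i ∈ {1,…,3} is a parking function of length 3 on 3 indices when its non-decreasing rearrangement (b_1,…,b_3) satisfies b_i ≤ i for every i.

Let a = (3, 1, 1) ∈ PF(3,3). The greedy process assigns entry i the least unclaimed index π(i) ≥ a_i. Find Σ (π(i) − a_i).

1

Σπ = 6 ({1..3} each once); Σa = 3+1+1 = 5; disp = 6−5 = 1.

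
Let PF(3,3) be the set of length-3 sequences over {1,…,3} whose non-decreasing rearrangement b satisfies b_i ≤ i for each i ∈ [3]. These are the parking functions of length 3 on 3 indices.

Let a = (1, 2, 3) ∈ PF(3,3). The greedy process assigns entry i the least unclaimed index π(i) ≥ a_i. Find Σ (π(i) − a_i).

Σπ = 3·4/2 = 6 (π permutes [3]); Σa = 1+2+3 = 6; disp = 6−6 = 0.

0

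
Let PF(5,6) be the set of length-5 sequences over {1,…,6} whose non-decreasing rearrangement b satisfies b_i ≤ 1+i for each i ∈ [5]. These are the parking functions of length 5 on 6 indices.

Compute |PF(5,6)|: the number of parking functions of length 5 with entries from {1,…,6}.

|PF(5,6)| = (7−5)·7^(5−1) = 2×2401 = 4802 (Konheim–Weiss)
E.g. (4,1,5,6,1) → sorted (1,1,4,5,6): b_i ≤ 1+i ∀i, a PF.

4802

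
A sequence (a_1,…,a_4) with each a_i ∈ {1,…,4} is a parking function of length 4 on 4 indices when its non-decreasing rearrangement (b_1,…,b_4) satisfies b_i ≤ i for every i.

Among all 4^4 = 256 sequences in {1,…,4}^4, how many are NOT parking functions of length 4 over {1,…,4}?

|PF| = 1·5^3 = 1·125 = 125
One tuple (2,2,4,2) → sorted (2,2,2,4): b_1=2>1, not a PF.
So 256 − 125 = 131 fail.

131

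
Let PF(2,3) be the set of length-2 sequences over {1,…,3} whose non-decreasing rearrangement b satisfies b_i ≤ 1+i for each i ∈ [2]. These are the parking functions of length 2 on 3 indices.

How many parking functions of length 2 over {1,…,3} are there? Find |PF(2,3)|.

|PF| = 2·4^1 = 2×4 = 8
E.g. (3,2) → sorted (2,3): b_i ≤ 1+i ∀i, a PF.

8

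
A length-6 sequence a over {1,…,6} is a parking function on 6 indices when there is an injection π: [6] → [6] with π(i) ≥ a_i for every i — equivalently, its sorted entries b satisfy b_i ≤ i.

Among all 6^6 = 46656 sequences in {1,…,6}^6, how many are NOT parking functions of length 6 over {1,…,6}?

Count = (7−6)·7^(6−1) = 1×16807 = 16807 (Pollak)
One tuple (5,3,4,4,5,5) → sorted (3,4,4,5,5,5): b_1=3>1, not a PF.
Total 46656; non-PF = 46656−16807 = 29849

29849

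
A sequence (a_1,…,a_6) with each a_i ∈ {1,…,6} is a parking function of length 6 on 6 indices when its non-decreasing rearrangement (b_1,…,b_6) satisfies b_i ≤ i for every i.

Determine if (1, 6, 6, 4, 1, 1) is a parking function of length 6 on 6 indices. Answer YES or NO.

Rearranged: b = (1, 1, 1, 4, 6, 6).
  b_1=1 ≤ 1
  b_2=1 ≤ 2
  b_3=1 ≤ 3
  b_4=4 ≤ 4
  b_5=6 > 5
  fails at i=5 ⇒ NO

NO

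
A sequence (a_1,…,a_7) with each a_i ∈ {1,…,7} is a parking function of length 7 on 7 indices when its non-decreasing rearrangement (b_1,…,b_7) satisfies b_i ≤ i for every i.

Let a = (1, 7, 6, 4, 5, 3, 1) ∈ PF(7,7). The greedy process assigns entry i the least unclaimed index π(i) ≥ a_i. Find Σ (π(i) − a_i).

1

Σπ = 7·8/2 = 28 (π permutes [7]); Σa = 1+7+6+4+5+3+1 = 27; disp = 28−27 = 1.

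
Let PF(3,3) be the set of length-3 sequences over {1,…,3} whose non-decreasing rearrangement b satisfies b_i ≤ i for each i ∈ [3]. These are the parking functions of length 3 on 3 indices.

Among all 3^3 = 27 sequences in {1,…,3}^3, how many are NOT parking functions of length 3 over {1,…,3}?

|PF(3,3)| = (3−3+1)·(3+1)^(3−1) = 1×16 = 16 (Pollak)
E.g. (3,3,3) → sorted (3,3,3): b_1=3>1, not a PF.
3^3 − 16 = 27 − 16 = 11

11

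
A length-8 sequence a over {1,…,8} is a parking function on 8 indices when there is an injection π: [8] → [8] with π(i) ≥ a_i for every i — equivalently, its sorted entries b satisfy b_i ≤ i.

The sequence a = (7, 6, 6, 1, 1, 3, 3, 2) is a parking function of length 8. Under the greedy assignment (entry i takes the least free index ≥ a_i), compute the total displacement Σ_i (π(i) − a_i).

7

Σπ(i) = 1+…+8 = 36; Σa = 7+6+6+1+1+3+3+2 = 29; disp = 36−29 = 7.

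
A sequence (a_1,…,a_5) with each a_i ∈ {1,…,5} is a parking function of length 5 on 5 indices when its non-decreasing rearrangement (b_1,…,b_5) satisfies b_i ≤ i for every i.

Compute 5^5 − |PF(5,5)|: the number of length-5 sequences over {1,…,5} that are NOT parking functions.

1829

|PF(5,5)| = (5−5+1)·(5+1)^(5−1) = 1 · 1296 = 1296 (Pollak)
Check (4,4,4,4,3) → sorted (3,4,4,4,4): b_1=3>1, not a PF.
5^5 − 1296 = 3125 − 1296 = 1829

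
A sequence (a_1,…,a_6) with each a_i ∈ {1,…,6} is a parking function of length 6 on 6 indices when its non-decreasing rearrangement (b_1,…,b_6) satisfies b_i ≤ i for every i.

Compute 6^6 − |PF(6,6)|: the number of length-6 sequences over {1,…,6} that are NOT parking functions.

|PF(6,6)| = (7−6)·7^(6−1) = 1 · 16807 = 16807
E.g. (3,5,3,4,6,5) → sorted (3,3,4,5,5,6): b_1=3>1, not a PF.
6^6 − 16807 = 46656 − 16807 = 29849

29849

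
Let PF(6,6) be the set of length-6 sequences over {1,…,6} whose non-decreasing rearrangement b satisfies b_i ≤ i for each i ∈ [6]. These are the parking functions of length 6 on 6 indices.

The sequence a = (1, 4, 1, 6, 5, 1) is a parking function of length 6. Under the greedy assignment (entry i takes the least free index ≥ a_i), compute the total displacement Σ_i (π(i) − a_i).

Σπ = 6·7/2 = 21 (π permutes [6]); Σa = 1+4+1+6+5+1 = 18; disp = 21−18 = 3.

3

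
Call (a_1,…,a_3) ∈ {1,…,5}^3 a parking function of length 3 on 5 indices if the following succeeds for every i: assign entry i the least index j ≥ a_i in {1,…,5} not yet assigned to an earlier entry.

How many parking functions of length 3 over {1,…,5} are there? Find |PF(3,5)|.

#PF = 3·6^2 = 3·36 = 108
E.g. (1,5,3) → sorted (1,3,5): b_i ≤ 2+i ∀i, a PF.

108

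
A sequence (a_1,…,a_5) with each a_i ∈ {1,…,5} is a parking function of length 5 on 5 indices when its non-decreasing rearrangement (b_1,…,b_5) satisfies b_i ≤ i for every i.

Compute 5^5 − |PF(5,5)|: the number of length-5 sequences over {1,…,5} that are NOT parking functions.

1829

Count = (5−5+1)·(5+1)^(5−1) = 1 · 1296 = 1296
Example (4,4,5,5,4) → sorted (4,4,4,5,5): b_1=4>1, not a PF.
So 3125 − 1296 = 1829 fail.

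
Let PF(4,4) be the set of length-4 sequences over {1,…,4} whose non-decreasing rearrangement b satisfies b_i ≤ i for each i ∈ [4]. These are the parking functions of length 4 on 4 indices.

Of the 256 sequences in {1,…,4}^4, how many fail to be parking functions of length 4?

|PF(4,4)| = (5−4)·5^(4−1) = 1 · 125 = 125 (Pollak)
Example (4,4,4,3) → sorted (3,4,4,4): b_1=3>1, not a PF.
Total 256; non-PF = 256−125 = 131

131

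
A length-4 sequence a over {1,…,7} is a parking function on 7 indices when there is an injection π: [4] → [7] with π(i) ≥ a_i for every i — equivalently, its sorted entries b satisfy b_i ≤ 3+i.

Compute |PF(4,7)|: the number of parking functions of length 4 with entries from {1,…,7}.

2048

#PF = (7+1−4)·(7+1)^{4−1} = 4×512 = 2048 [KW]
E.g. (3,7,4,1) → sorted (1,3,4,7): b_i ≤ 3+i ∀i, a PF.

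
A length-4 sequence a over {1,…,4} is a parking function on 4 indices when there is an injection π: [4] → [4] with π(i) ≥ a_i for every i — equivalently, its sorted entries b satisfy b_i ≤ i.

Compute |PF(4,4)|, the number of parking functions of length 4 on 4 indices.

#PF = (4−4+1)·(4+1)^(4−1) = 1·125 = 125
One tuple (2,1,3,1) → sorted (1,1,2,3): b_i ≤ i ∀i, a PF.

125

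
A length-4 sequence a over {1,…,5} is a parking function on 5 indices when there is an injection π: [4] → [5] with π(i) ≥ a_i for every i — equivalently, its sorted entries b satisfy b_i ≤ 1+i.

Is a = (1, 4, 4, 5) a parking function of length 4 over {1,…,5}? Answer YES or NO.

Rearranged: b = (1, 4, 4, 5).
  b_1=1 ≤ 2
  b_2=4 > 3
  fails at i=2 ⇒ NO

NO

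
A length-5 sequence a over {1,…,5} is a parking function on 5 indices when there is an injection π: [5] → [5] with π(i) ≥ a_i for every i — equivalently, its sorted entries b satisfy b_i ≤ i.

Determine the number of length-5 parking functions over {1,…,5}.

|PF| = (5−5+1)·(5+1)^(5−1) = 1 · 1296 = 1296 [KW]
One tuple (2,1,3,2,3) → sorted (1,2,2,3,3): b_i ≤ i ∀i, a PF.

1296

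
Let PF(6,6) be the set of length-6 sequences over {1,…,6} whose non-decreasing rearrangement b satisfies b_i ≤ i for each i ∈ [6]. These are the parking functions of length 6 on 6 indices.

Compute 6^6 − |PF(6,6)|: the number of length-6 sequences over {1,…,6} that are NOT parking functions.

Count = (6+1−6)·(6+1)^{6−1} = 1×16807 = 16807 (Pollak)
Example (5,5,6,5,4,6) → sorted (4,5,5,5,6,6): b_1=4>1, not a PF.
So 46656 − 16807 = 29849 fail.

29849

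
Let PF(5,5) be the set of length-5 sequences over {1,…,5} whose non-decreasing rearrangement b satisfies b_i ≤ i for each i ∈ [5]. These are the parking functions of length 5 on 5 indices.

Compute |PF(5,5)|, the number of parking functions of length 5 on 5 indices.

1296

|PF| = (6−5)·6^(5−1) = 1·1296 = 1296
One tuple (3,2,4,2,1) → sorted (1,2,2,3,4): b_i ≤ i ∀i, a PF.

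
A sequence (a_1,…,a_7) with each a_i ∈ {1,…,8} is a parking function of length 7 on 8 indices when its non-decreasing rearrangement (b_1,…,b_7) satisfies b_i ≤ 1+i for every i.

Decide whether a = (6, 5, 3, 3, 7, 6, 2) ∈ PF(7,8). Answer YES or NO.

Sorted: b = (2, 3, 3, 5, 6, 6, 7).
  b_1=2 ≤ 2
  b_2=3 ≤ 3
  b_3=3 ≤ 4
  b_4=5 ≤ 5
  b_5=6 ≤ 6
  b_6=6 ≤ 7
  b_7=7 ≤ 8
All bounds hold ⇒ YES

YES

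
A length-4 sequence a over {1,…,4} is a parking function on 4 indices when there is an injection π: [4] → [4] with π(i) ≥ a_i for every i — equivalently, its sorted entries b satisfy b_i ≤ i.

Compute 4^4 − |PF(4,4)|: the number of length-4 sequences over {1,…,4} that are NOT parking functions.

Count = (4−4+1)·(4+1)^(4−1) = 1·125 = 125 (Pollak)
Check (3,3,4,3) → sorted (3,3,3,4): b_1=3>1, not a PF.
4^4 − 125 = 256 − 125 = 131

131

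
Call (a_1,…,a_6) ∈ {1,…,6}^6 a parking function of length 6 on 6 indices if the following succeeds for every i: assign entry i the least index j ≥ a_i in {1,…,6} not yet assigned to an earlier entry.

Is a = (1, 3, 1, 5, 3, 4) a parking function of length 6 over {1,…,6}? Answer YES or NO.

Rearranged: b = (1, 1, 3, 3, 4, 5).
  b_1=1 ≤ 1
  b_2=1 ≤ 2
  b_3=3 ≤ 3
  b_4=3 ≤ 4
  b_5=4 ≤ 5
  b_6=5 ≤ 6
All bounds hold ⇒ YES

YES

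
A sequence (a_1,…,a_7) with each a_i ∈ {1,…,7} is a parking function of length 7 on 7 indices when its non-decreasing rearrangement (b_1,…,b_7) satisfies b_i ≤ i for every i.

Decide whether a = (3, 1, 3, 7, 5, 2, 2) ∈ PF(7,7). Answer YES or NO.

YES

Order a: b = (1, 2, 2, 3, 3, 5, 7).
  b_1=1 ≤ 1
  b_2=2 ≤ 2
  b_3=2 ≤ 3
  b_4=3 ≤ 4
  b_5=3 ≤ 5
  b_6=5 ≤ 6
  b_7=7 ≤ 7
All bounds hold ⇒ YES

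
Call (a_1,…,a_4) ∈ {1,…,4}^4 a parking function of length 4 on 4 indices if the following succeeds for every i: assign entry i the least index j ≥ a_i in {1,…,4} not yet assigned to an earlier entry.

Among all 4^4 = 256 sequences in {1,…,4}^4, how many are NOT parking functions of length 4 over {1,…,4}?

131

|PF(4,4)| = (5−4)·5^(4−1) = 1·125 = 125 [KW]
Check (4,3,4,4) → sorted (3,4,4,4): b_1=3>1, not a PF.
4^4 − 125 = 256 − 125 = 131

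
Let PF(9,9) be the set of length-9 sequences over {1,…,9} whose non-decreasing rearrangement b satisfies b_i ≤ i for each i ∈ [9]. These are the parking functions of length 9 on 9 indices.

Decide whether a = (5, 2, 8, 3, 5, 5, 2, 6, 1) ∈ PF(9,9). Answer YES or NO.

Sorted: b = (1, 2, 2, 3, 5, 5, 5, 6, 8).
  b_1=1 ≤ 1
  b_2=2 ≤ 2
  b_3=2 ≤ 3
  b_4=3 ≤ 4
  b_5=5 ≤ 5
  b_6=5 ≤ 6
  b_7=5 ≤ 7
  b_8=6 ≤ 8
  b_9=8 ≤ 9
All bounds hold ⇒ YES

YES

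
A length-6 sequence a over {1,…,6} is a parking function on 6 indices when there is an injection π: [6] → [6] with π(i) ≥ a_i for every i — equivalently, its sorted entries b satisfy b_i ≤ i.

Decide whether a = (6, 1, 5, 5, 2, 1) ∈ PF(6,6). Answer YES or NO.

NO

Sorted: b = (1, 1, 2, 5, 5, 6).
  b_1=1 ≤ 1
  b_2=1 ≤ 2
  b_3=2 ≤ 3
  b_4=5 > 4
  fails at i=4 ⇒ NO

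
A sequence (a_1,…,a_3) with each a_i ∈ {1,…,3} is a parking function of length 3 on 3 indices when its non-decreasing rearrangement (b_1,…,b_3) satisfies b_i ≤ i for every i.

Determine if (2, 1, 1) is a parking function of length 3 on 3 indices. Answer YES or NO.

Order a: b = (1, 1, 2).
  b_1=1 ≤ 1
  b_2=1 ≤ 2
  b_3=2 ≤ 3
All bounds hold ⇒ YES

YES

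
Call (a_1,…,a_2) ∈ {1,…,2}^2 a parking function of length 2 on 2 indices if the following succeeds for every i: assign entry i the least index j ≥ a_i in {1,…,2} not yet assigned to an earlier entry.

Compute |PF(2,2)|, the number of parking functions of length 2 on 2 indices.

#PF = (2−2+1)·(2+1)^(2−1) = 1 · 3 = 3
One tuple (2,1) → sorted (1,2): b_i ≤ i ∀i, a PF.

3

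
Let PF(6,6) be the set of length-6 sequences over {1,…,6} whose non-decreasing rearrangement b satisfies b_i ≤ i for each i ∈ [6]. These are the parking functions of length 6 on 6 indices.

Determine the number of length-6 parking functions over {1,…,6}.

16807

Count = 1·7^5 = 1 · 16807 = 16807
E.g. (2,1,2,1,3,4) → sorted (1,1,2,2,3,4): b_i ≤ i ∀i, a PF.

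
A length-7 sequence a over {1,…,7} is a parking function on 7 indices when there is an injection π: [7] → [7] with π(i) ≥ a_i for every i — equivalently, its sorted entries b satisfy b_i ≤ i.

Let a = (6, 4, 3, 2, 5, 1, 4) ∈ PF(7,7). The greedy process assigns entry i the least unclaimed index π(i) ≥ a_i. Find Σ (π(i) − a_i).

Σπ(i) = 1+…+7 = 28; Σa = 6+4+3+2+5+1+4 = 25; disp = 28−25 = 3.

3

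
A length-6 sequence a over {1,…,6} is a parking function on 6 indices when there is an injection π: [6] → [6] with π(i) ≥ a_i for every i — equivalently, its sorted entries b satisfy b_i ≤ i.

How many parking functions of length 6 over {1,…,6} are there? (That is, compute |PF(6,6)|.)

16807

|PF(6,6)| = 1·7^5 = 1 · 16807 = 16807 [KW]
One tuple (6,2,4,1,2,1) → sorted (1,1,2,2,4,6): b_i ≤ i ∀i, a PF.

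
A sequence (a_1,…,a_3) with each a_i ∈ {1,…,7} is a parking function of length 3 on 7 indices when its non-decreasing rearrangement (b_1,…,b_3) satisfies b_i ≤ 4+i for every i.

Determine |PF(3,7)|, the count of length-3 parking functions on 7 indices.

|PF(3,7)| = (7+1−3)·(7+1)^{3−1} = 5×64 = 320 (Pollak)
Example (5,4,3) → sorted (3,4,5): b_i ≤ 4+i ∀i, a PF.

320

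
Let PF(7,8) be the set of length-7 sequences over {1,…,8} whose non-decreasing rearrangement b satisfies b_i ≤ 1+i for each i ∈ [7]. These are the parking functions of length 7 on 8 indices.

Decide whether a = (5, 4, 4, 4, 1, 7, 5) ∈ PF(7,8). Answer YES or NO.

Order a: b = (1, 4, 4, 4, 5, 5, 7).
  b_1=1 ≤ 2
  b_2=4 > 3
  fails at i=2 ⇒ NO

NO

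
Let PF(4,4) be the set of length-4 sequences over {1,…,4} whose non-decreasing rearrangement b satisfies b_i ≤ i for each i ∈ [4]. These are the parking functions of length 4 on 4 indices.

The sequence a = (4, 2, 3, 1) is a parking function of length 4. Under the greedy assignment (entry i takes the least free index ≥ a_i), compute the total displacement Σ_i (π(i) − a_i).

0

Σπ(i) = 1+…+4 = 10; Σa = 4+2+3+1 = 10; disp = 10−10 = 0.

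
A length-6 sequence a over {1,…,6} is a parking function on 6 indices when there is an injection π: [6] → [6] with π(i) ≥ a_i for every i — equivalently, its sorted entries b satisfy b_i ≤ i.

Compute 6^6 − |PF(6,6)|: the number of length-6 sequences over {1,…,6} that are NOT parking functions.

29849

Count = (6−6+1)·(6+1)^(6−1) = 1 · 16807 = 16807 [KW]
E.g. (6,3,6,3,2,3) → sorted (2,3,3,3,6,6): b_1=2>1, not a PF.
6^6 − 16807 = 46656 − 16807 = 29849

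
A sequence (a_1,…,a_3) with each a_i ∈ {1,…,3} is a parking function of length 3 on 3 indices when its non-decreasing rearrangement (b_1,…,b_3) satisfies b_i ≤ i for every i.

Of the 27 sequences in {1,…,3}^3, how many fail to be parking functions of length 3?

11

#PF = (3−3+1)·(3+1)^(3−1) = 1·16 = 16 (Pollak)
E.g. (3,2,3) → sorted (2,3,3): b_1=2>1, not a PF.
So 27 − 16 = 11 fail.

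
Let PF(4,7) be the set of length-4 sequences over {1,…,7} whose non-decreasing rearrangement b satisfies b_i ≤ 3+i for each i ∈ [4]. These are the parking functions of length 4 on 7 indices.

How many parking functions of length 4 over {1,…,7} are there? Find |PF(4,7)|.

2048

#PF = (7+1−4)·(7+1)^{4−1} = 4·512 = 2048 (Konheim–Weiss)
Check (1,3,4,3) → sorted (1,3,3,4): b_i ≤ 3+i ∀i, a PF.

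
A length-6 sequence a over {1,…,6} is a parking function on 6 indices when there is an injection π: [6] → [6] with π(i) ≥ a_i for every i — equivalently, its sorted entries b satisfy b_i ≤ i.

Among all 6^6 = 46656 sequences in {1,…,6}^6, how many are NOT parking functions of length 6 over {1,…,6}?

Count = (7−6)·7^(6−1) = 1 · 16807 = 16807 (Konheim–Weiss)
Example (3,6,3,4,6,6) → sorted (3,3,4,6,6,6): b_1=3>1, not a PF.
6^6 − 16807 = 46656 − 16807 = 29849

29849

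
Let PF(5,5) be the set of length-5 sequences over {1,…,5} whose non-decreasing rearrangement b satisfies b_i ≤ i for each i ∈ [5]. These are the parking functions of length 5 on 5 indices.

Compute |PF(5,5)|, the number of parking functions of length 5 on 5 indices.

|PF(5,5)| = (6−5)·6^(5−1) = 1×1296 = 1296
Check (1,1,4,2,1) → sorted (1,1,1,2,4): b_i ≤ i ∀i, a PF.

1296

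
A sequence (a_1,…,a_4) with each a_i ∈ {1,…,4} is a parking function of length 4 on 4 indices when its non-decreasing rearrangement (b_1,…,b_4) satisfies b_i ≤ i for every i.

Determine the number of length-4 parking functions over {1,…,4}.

#PF = (4+1−4)·(4+1)^{4−1} = 1×125 = 125 [KW]
E.g. (1,1,3,1) → sorted (1,1,1,3): b_i ≤ i ∀i, a PF.

125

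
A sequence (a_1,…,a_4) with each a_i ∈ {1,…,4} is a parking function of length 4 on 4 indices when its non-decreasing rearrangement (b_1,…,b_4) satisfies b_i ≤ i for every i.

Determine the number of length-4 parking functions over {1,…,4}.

125

#PF = 1·5^3 = 1×125 = 125 (Pollak)
One tuple (1,1,1,4) → sorted (1,1,1,4): b_i ≤ i ∀i, a PF.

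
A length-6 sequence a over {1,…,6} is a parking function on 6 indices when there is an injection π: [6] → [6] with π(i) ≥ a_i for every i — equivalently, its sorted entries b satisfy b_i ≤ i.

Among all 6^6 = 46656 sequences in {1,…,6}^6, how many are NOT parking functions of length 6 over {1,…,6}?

29849

#PF = 1·7^5 = 1·16807 = 16807 (Pollak)
One tuple (5,5,5,6,2,6) → sorted (2,5,5,5,6,6): b_1=2>1, not a PF.
Total 46656; non-PF = 46656−16807 = 29849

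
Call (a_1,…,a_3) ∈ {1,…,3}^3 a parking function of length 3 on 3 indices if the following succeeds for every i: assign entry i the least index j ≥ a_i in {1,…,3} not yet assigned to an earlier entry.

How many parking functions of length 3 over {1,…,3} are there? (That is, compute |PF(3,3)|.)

16

#PF = (3−3+1)·(3+1)^(3−1) = 1×16 = 16 (Konheim–Weiss)
One tuple (1,3,1) → sorted (1,1,3): b_i ≤ i ∀i, a PF.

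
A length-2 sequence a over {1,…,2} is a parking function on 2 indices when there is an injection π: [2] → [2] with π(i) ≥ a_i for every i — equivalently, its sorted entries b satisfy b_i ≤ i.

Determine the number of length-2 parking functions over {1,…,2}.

3

#PF = (2−2+1)·(2+1)^(2−1) = 1×3 = 3 [KW]
E.g. (1,1) → sorted (1,1): b_i ≤ i ∀i, a PF.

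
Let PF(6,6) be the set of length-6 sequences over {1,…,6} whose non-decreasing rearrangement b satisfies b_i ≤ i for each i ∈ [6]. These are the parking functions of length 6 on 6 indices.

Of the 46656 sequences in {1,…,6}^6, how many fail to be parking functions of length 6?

29849

#PF = 1·7^5 = 1 · 16807 = 16807 (Konheim–Weiss)
One tuple (6,4,1,3,6,3) → sorted (1,3,3,4,6,6): b_2=3>2, not a PF.
Total 46656; non-PF = 46656−16807 = 29849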